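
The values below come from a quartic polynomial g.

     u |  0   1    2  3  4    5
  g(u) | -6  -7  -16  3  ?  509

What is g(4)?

134

On equispaced nodes a degree-4 polynomial has vanishing fifth forward difference, so
  - g(0) + 5·g(1) - 10·g(2) + 10·g(3) - 5·g(4) + g(5) = 0.
Substituting the known values and solving for g(4):
  -5·g(4) = -670
  g(4) = 134.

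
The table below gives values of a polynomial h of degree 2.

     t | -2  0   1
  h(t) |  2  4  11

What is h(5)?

79

Write h(t) = at^2 + bt + c. Substituting each data point gives a linear system:
  4a - 2b + c = 2
  c = 4
  a + b + c = 11
Solving the system yields a = 2, b = 5, c = 4.
So h(t) = 2t^2 + 5t + 4.
Then h(5) = 79.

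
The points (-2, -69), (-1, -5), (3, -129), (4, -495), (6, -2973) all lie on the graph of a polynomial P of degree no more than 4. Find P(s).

Write P(s) = as^4 + bs^3 + cs^2 + ds + e. Substituting each data point gives a linear system:
  16a - 8b + 4c - 2d + e = -69
  a - b + c - d + e = -5
  81a + 27b + 9c + 3d + e = -129
  256a + 64b + 16c + 4d + e = -495
  1296a + 216b + 36c + 6d + e = -2973
Solving the system yields a = -3, b = 4, c = 2, d = -3, e = -3.
So P(s) = -3s⁴ + 4s³ + 2s² - 3s - 3.
Check: P(-1) = -5. ✓

P(s) = -3s^4 + 4s^3 + 2s^2 - 3s - 3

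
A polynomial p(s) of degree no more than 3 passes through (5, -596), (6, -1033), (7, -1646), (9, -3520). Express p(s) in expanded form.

Using the Lagrange interpolation formula with nodes 5, 6, 7, 9:
  L_0(s) = (s - 6)(s - 7)(s - 9) / -8
  L_1(s) = (s - 5)(s - 7)(s - 9) / 3
  L_2(s) = (s - 5)(s - 6)(s - 9) / -4
  L_3(s) = (s - 5)(s - 6)(s - 7) / 24
Then p(s) = -596·L_0(s) - 1033·L_1(s) - 1646·L_2(s) - 3520·L_3(s).
Expanding and collecting terms gives p(s) = -5s^3 + 2s^2 - 4s - 1.
Check: p(5) = -596. ✓

p(s) = -5s^3 + 2s^2 - 4s - 1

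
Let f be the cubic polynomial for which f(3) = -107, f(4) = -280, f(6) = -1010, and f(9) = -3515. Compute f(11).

-6475

Write f(n) = an^3 + bn^2 + cn + d. Substituting each data point gives a linear system:
  27a + 9b + 3c + d = -107
  64a + 16b + 4c + d = -280
  216a + 36b + 6c + d = -1010
  729a + 81b + 9c + d = -3515
Solving the system yields a = -5, b = 1, c = 5, d = 4.
So f(n) = -5n^3 + n^2 + 5n + 4.
Then f(11) = -6475.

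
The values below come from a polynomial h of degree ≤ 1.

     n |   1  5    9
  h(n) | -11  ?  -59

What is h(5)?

-35

The 2 known points determine the degree-1 polynomial uniquely.
Write h(n) = an + b. Substituting each data point gives a linear system:
  a + b = -11
  9a + b = -59
Solving the system yields a = -6, b = -5.
So h(n) = -6n - 5.
Then h(5) = -35.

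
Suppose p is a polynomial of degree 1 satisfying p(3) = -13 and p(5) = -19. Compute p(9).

-31

Using the Lagrange interpolation formula with nodes 3, 5:
  L_0(s) = (s - 5) / -2
  L_1(s) = (s - 3) / 2
Then p(s) = -13·L_0(s) - 19·L_1(s).
Expanding and collecting terms gives p(s) = -3s - 4.
Evaluating at s = 9: p(9) = -31.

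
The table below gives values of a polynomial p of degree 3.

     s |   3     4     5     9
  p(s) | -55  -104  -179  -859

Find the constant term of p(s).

Write p(s) = as^3 + bs^2 + cs + d. Substituting each data point gives a linear system:
  27a + 9b + 3c + d = -55
  64a + 16b + 4c + d = -104
  125a + 25b + 5c + d = -179
  729a + 81b + 9c + d = -859
Solving the system yields a = -1, b = -1, c = -5, d = -4.
So p(s) = -s^3 - s^2 - 5s - 4.
The constant term is -4.

-4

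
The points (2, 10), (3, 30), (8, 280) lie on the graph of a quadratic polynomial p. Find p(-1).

10

Using the Lagrange interpolation formula with nodes 2, 3, 8:
  L_0(x) = (x - 3)(x - 8) / 6
  L_1(x) = (x - 2)(x - 8) / -5
  L_2(x) = (x - 2)(x - 3) / 30
Then p(x) = 10·L_0(x) + 30·L_1(x) + 280·L_2(x).
Expanding and collecting terms gives p(x) = 5x^2 - 5x.
Evaluating at x = -1: p(-1) = 10.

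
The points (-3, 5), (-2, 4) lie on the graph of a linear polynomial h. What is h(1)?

Using the Lagrange interpolation formula with nodes -3, -2:
  L_0(x) = (x + 2) / -1
  L_1(x) = (x + 3) / 1
Then h(x) = 5·L_0(x) + 4·L_1(x).
Expanding and collecting terms gives h(x) = -x + 2.
Evaluating at x = 1: h(1) = 1.

1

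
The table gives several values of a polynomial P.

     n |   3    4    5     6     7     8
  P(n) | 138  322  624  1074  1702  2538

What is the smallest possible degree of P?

3

Forward differences of the values at n = 3, 4, 5, 6, 7, 8:
  P  : 138  322  624  1074  1702  2538
  Δ  : 184  302  450  628  836
  Δ^2: 118  148  178  208
  Δ^3: 30  30  30
  Δ^4: 0  0
  Δ^5: 0
The third differences are constant (30) and nonzero, while all higher differences vanish, so the minimal degree is 3.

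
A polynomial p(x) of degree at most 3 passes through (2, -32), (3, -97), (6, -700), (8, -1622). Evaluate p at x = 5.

Using the Lagrange interpolation formula with nodes 2, 3, 6, 8:
  L_0(x) = (x - 3)(x - 6)(x - 8) / -24
  L_1(x) = (x - 2)(x - 6)(x - 8) / 15
  L_2(x) = (x - 2)(x - 3)(x - 8) / -24
  L_3(x) = (x - 2)(x - 3)(x - 6) / 60
Then p(x) = -32·L_0(x) - 97·L_1(x) - 700·L_2(x) - 1622·L_3(x).
Expanding and collecting terms gives p(x) = -3x^3 - x^2 - 3x + 2.
Evaluating at x = 5: p(5) = -413.

-413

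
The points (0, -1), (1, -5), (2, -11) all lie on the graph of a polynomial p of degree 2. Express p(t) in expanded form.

Write p(t) = at^2 + bt + c. Substituting each data point gives a linear system:
  c = -1
  a + b + c = -5
  4a + 2b + c = -11
Solving the system yields a = -1, b = -3, c = -1.
So p(t) = -t^2 - 3t - 1.
Check: p(0) = -1. ✓

p(t) = -t^2 - 3t - 1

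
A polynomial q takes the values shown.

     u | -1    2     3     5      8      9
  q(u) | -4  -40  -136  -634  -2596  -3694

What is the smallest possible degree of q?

3

Divided differences on the nodes -1, 2, 3, 5, 8, 9:
  order 0: -4  -40  -136  -634  -2596  -3694
  order 1: -12  -96  -249  -654  -1098
  order 2: -21  -51  -81  -111
  order 3: -5  -5  -5
  order 4: 0  0
  order 5: 0
The order-3 divided differences are all -5 (nonzero) and every higher order vanishes, so the data lies on a polynomial of degree exactly 3.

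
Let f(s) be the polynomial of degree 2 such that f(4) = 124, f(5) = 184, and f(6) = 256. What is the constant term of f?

Write f(s) = as^2 + bs + c. Substituting each data point gives a linear system:
  16a + 4b + c = 124
  25a + 5b + c = 184
  36a + 6b + c = 256
Solving the system yields a = 6, b = 6, c = 4.
So f(s) = 6s^2 + 6s + 4.
The constant term is 4.

4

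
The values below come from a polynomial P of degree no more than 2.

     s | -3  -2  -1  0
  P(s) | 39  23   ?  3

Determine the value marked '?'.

11

The 3 known points determine the degree-2 polynomial uniquely.
Write P(s) = as^2 + bs + c. Substituting each data point gives a linear system:
  9a - 3b + c = 39
  4a - 2b + c = 23
  c = 3
Solving the system yields a = 2, b = -6, c = 3.
So P(s) = 2s² - 6s + 3.
Then P(-1) = 11.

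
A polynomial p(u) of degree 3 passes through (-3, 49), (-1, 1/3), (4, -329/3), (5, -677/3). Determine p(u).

Using the Lagrange interpolation formula with nodes -3, -1, 4, 5:
  L_0(u) = (u + 1)(u - 4)(u - 5) / -112
  L_1(u) = (u + 3)(u - 4)(u - 5) / 60
  L_2(u) = (u + 3)(u + 1)(u - 5) / -35
  L_3(u) = (u + 3)(u + 1)(u - 4) / 48
Then p(u) = 49·L_0(u) + 1/3·L_1(u) - 329/3·L_2(u) - 677/3·L_3(u).
Expanding and collecting terms gives p(u) = -2u^3 + (1/3)u^2 + 3u + 1.
Check: p(-1) = 1/3. ✓

p(u) = -2u^3 + (1/3)u^2 + 3u + 1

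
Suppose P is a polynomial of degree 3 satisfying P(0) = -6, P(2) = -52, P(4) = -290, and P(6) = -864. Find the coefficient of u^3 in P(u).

Write P(u) = au^3 + bu^2 + cu + d. Substituting each data point gives a linear system:
  d = -6
  8a + 4b + 2c + d = -52
  64a + 16b + 4c + d = -290
  216a + 36b + 6c + d = -864
Solving the system yields a = -3, b = -6, c = 1, d = -6.
So P(u) = -3u^3 - 6u^2 + u - 6.
The leading coefficient is -3.

-3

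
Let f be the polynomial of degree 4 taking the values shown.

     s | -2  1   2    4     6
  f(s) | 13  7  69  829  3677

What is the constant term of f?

5

Write f(s) = as^4 + bs^3 + cs^2 + ds + e. Substituting each data point gives a linear system:
  16a - 8b + 4c - 2d + e = 13
  a + b + c + d + e = 7
  16a + 8b + 4c + 2d + e = 69
  256a + 64b + 16c + 4d + e = 829
  1296a + 216b + 36c + 6d + e = 3677
Solving the system yields a = 2, b = 5, c = 1, d = -6, e = 5.
So f(s) = 2s^4 + 5s^3 + s^2 - 6s + 5.
The constant term is 5.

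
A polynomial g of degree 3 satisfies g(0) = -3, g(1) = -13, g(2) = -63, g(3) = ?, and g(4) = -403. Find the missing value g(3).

The 4 known points determine the degree-3 polynomial uniquely.
Write g(u) = au^3 + bu^2 + cu + d. Substituting each data point gives a linear system:
  d = -3
  a + b + c + d = -13
  8a + 4b + 2c + d = -63
  64a + 16b + 4c + d = -403
Solving the system yields a = -5, b = -5, c = 0, d = -3.
So g(u) = -5u³ - 5u² - 3.
Then g(3) = -183.

-183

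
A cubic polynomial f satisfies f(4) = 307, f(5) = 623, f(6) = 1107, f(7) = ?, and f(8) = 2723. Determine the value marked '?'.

1795

On equispaced nodes a degree-3 polynomial has vanishing fourth forward difference, so
  f(4) - 4·f(5) + 6·f(6) - 4·f(7) + f(8) = 0.
Substituting the known values and solving for f(7):
  -4·f(7) = -7180
  f(7) = 1795.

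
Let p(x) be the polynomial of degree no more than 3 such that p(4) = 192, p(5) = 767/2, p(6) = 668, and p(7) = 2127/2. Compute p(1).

Forward differences of the values at x = 4, 5, 6, 7:
  p  : 192  767/2  668  2127/2
  Δ  : 383/2  569/2  791/2
  Δ^2: 93  111
  Δ^3: 18
The third differences are constant, confirming degree 3.
Interpolating (Newton forward form) and evaluating at x = 1 gives p(1) = -9/2.

-9/2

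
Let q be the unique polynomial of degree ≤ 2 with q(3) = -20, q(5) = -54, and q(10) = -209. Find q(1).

-2

Using the Lagrange interpolation formula with nodes 3, 5, 10:
  L_0(x) = (x - 5)(x - 10) / 14
  L_1(x) = (x - 3)(x - 10) / -10
  L_2(x) = (x - 3)(x - 5) / 35
Then q(x) = -20·L_0(x) - 54·L_1(x) - 209·L_2(x).
Expanding and collecting terms gives q(x) = -2x^2 - x + 1.
Evaluating at x = 1: q(1) = -2.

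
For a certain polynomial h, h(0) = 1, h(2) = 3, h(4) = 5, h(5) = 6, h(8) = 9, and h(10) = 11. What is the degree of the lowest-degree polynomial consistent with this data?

Divided differences on the nodes 0, 2, 4, 5, 8, 10:
  order 0: 1  3  5  6  9  11
  order 1: 1  1  1  1  1
  order 2: 0  0  0  0
  order 3: 0  0  0
  order 4: 0  0
  order 5: 0
The order-1 divided differences are all 1 (nonzero) and every higher order vanishes, so the data lies on a polynomial of degree exactly 1.

1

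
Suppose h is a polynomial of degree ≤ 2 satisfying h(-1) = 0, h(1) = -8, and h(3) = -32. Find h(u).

h(u) = -2u^2 - 4u - 2

Write h(u) = au^2 + bu + c. Substituting each data point gives a linear system:
  a - b + c = 0
  a + b + c = -8
  9a + 3b + c = -32
Solving the system yields a = -2, b = -4, c = -2.
So h(u) = -2u^2 - 4u - 2.
Check: h(-1) = 0. ✓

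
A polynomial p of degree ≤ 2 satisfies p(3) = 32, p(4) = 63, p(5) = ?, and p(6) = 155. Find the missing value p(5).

104

On equispaced nodes a degree-2 polynomial has vanishing third forward difference, so
  - p(3) + 3·p(4) - 3·p(5) + p(6) = 0.
Substituting the known values and solving for p(5):
  -3·p(5) = -312
  p(5) = 104.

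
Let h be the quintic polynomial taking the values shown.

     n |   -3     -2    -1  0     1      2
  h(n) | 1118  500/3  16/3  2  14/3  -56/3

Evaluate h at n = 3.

Forward differences of the values at n = -3, -2, -1, 0, 1, 2:
  h  : 1118  500/3  16/3  2  14/3  -56/3
  Δ  : -2854/3  -484/3  -10/3  8/3  -70/3
  Δ^2: 790  158  6  -26
  Δ^3: -632  -152  -32
  Δ^4: 480  120
  Δ^5: -360
The fifth differences are constant, confirming degree 5.
Interpolating (Newton forward form) and evaluating at n = 3 gives h(3) = -340.

-340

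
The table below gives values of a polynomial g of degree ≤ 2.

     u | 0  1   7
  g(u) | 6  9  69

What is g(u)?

g(u) = u^2 + 2u + 6

Write g(u) = au^2 + bu + c. Substituting each data point gives a linear system:
  c = 6
  a + b + c = 9
  49a + 7b + c = 69
Solving the system yields a = 1, b = 2, c = 6.
So g(u) = u² + 2u + 6.
Check: g(1) = 9. ✓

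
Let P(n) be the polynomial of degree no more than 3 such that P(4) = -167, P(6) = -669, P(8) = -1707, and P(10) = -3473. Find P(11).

-4689

Forward differences of the values at n = 4, 6, 8, 10:
  P  : -167  -669  -1707  -3473
  Δ  : -502  -1038  -1766
  Δ^2: -536  -728
  Δ^3: -192
The third differences are constant, confirming degree 3.
Interpolating (Newton forward form) and evaluating at n = 11 gives P(11) = -4689.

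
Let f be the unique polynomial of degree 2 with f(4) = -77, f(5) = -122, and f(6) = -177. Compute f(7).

-242

Write f(t) = at^2 + bt + c. Substituting each data point gives a linear system:
  16a + 4b + c = -77
  25a + 5b + c = -122
  36a + 6b + c = -177
Solving the system yields a = -5, b = 0, c = 3.
So f(t) = -5t^2 + 3.
Then f(7) = -242.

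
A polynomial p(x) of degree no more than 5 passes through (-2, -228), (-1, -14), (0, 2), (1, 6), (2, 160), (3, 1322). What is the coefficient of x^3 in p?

-1

Write p(x) = ax^5 + bx^4 + cx^3 + dx^2 + ex + k. Substituting each data point gives a linear system:
  -32a + 16b - 8c + 4d - 2e + k = -228
  -a + b - c + d - e + k = -14
  k = 2
  a + b + c + d + e + k = 6
  32a + 16b + 8c + 4d + 2e + k = 160
  243a + 81b + 27c + 9d + 3e + k = 1322
Solving the system yields a = 6, b = -1, c = -1, d = -5, e = 5, k = 2.
So p(x) = 6x⁵ - x⁴ - x³ - 5x² + 5x + 2.
The coefficient of x^3 is -1.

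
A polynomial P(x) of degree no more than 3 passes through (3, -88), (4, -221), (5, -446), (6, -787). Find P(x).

P(x) = -4x^3 + 2x^2 + x - 1

Using the Lagrange interpolation formula with nodes 3, 4, 5, 6:
  L_0(x) = (x - 4)(x - 5)(x - 6) / -6
  L_1(x) = (x - 3)(x - 5)(x - 6) / 2
  L_2(x) = (x - 3)(x - 4)(x - 6) / -2
  L_3(x) = (x - 3)(x - 4)(x - 5) / 6
Then P(x) = -88·L_0(x) - 221·L_1(x) - 446·L_2(x) - 787·L_3(x).
Expanding and collecting terms gives P(x) = -4x^3 + 2x^2 + x - 1.
Check: P(6) = -787. ✓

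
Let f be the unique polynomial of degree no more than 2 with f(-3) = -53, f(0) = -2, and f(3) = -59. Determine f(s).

f(s) = -6s^2 - s - 2

Using the Lagrange interpolation formula with nodes -3, 0, 3:
  L_0(s) = s(s - 3) / 18
  L_1(s) = (s + 3)(s - 3) / -9
  L_2(s) = (s + 3)s / 18
Then f(s) = -53·L_0(s) - 2·L_1(s) - 59·L_2(s).
Expanding and collecting terms gives f(s) = -6s² - s - 2.
Check: f(-3) = -53. ✓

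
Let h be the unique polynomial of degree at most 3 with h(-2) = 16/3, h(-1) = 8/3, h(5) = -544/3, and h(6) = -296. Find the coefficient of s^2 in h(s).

Write h(s) = as^3 + bs^2 + cs + d. Substituting each data point gives a linear system:
  -8a + 4b - 2c + d = 16/3
  -a + b - c + d = 8/3
  125a + 25b + 5c + d = -544/3
  216a + 36b + 6c + d = -296
Solving the system yields a = -1, b = -2, c = -5/3, d = 2.
So h(s) = -s³ - 2s² - (5/3)s + 2.
The coefficient of s^2 is -2.

-2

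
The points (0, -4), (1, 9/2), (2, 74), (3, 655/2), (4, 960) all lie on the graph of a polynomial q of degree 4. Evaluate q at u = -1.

-5/2

Forward differences of the values at u = 0, 1, 2, 3, 4:
  q  : -4  9/2  74  655/2  960
  Δ  : 17/2  139/2  507/2  1265/2
  Δ^2: 61  184  379
  Δ^3: 123  195
  Δ^4: 72
The fourth differences are constant, confirming degree 4.
Interpolating (Newton forward form) and evaluating at u = -1 gives q(-1) = -5/2.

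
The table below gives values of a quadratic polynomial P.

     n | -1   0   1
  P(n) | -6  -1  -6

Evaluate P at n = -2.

-21

Using the Lagrange interpolation formula with nodes -1, 0, 1:
  L_0(n) = n(n - 1) / 2
  L_1(n) = (n + 1)(n - 1) / -1
  L_2(n) = (n + 1)n / 2
Then P(n) = -6·L_0(n) - 1·L_1(n) - 6·L_2(n).
Expanding and collecting terms gives P(n) = -5n^2 - 1.
Evaluating at n = -2: P(-2) = -21.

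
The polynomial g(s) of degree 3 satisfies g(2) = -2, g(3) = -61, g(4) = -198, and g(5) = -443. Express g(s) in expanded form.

g(s) = -5s^3 + 6s^2 + 6s + 2

Using the Lagrange interpolation formula with nodes 2, 3, 4, 5:
  L_0(s) = (s - 3)(s - 4)(s - 5) / -6
  L_1(s) = (s - 2)(s - 4)(s - 5) / 2
  L_2(s) = (s - 2)(s - 3)(s - 5) / -2
  L_3(s) = (s - 2)(s - 3)(s - 4) / 6
Then g(s) = -2·L_0(s) - 61·L_1(s) - 198·L_2(s) - 443·L_3(s).
Expanding and collecting terms gives g(s) = -5s³ + 6s² + 6s + 2.
Check: g(3) = -61. ✓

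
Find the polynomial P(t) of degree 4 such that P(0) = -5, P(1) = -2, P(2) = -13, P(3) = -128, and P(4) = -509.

P(t) = -3t^4 + 3t^3 + 5t^2 - 2t - 5

Write P(t) = at^4 + bt^3 + ct^2 + dt + e. Substituting each data point gives a linear system:
  e = -5
  a + b + c + d + e = -2
  16a + 8b + 4c + 2d + e = -13
  81a + 27b + 9c + 3d + e = -128
  256a + 64b + 16c + 4d + e = -509
Solving the system yields a = -3, b = 3, c = 5, d = -2, e = -5.
So P(t) = -3t⁴ + 3t³ + 5t² - 2t - 5.
Check: P(4) = -509. ✓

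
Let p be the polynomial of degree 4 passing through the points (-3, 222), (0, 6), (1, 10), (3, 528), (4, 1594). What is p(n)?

p(n) = 5n^4 + 6n^3 - 4n^2 - 3n + 6

Write p(n) = an^4 + bn^3 + cn^2 + dn + e. Substituting each data point gives a linear system:
  81a - 27b + 9c - 3d + e = 222
  e = 6
  a + b + c + d + e = 10
  81a + 27b + 9c + 3d + e = 528
  256a + 64b + 16c + 4d + e = 1594
Solving the system yields a = 5, b = 6, c = -4, d = -3, e = 6.
So p(n) = 5n⁴ + 6n³ - 4n² - 3n + 6.
Check: p(-3) = 222. ✓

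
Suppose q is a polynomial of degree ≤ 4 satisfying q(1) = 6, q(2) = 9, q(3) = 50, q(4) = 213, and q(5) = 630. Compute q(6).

1481

Write q(t) = at^4 + bt^3 + ct^2 + dt + e. Substituting each data point gives a linear system:
  a + b + c + d + e = 6
  16a + 8b + 4c + 2d + e = 9
  81a + 27b + 9c + 3d + e = 50
  256a + 64b + 16c + 4d + e = 213
  625a + 125b + 25c + 5d + e = 630
Solving the system yields a = 2, b = -6, c = 5, d = 0, e = 5.
So q(t) = 2t^4 - 6t^3 + 5t^2 + 5.
Then q(6) = 1481.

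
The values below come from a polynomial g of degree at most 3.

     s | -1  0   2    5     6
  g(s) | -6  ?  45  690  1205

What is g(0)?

5

The 4 known points determine the degree-3 polynomial uniquely.
Write g(s) = as^3 + bs^2 + cs + d. Substituting each data point gives a linear system:
  -a + b - c + d = -6
  8a + 4b + 2c + d = 45
  125a + 25b + 5c + d = 690
  216a + 36b + 6c + d = 1205
Solving the system yields a = 6, b = -3, c = 2, d = 5.
So g(s) = 6s³ - 3s² + 2s + 5.
Then g(0) = 5.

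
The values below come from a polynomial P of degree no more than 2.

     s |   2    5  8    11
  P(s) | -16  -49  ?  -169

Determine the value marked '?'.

On equispaced nodes a degree-2 polynomial has vanishing third forward difference, so
  - P(2) + 3·P(5) - 3·P(8) + P(11) = 0.
Substituting the known values and solving for P(8):
  -3·P(8) = 300
  P(8) = -100.

-100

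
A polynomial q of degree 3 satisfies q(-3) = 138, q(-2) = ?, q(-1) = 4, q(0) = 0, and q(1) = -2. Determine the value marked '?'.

The 4 known points determine the degree-3 polynomial uniquely.
Write q(n) = an^3 + bn^2 + cn + d. Substituting each data point gives a linear system:
  -27a + 9b - 3c + d = 138
  -a + b - c + d = 4
  d = 0
  a + b + c + d = -2
Solving the system yields a = -5, b = 1, c = 2, d = 0.
So q(n) = -5n^3 + n^2 + 2n.
Then q(-2) = 40.

40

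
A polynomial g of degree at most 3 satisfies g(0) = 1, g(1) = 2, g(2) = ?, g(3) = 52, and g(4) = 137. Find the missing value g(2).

The 4 known points determine the degree-3 polynomial uniquely.
Write g(x) = ax^3 + bx^2 + cx + d. Substituting each data point gives a linear system:
  d = 1
  a + b + c + d = 2
  27a + 9b + 3c + d = 52
  64a + 16b + 4c + d = 137
Solving the system yields a = 3, b = -4, c = 2, d = 1.
So g(x) = 3x³ - 4x² + 2x + 1.
Then g(2) = 13.

13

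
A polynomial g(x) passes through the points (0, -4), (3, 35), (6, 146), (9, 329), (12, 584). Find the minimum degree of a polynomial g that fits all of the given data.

Forward differences of the values at x = 0, 3, 6, 9, 12:
  g  : -4  35  146  329  584
  Δ  : 39  111  183  255
  Δ^2: 72  72  72
  Δ^3: 0  0
  Δ^4: 0
The second differences are constant (72) and nonzero, while all higher differences vanish, so the minimal degree is 2.

2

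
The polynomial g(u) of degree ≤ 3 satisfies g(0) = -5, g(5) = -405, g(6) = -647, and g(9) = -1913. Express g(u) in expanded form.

g(u) = -2u^3 - 5u^2 - 5u - 5

Write g(u) = au^3 + bu^2 + cu + d. Substituting each data point gives a linear system:
  d = -5
  125a + 25b + 5c + d = -405
  216a + 36b + 6c + d = -647
  729a + 81b + 9c + d = -1913
Solving the system yields a = -2, b = -5, c = -5, d = -5.
So g(u) = -2u^3 - 5u^2 - 5u - 5.
Check: g(9) = -1913. ✓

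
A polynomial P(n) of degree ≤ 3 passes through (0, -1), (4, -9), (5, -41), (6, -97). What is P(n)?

P(n) = -n^3 + 3n^2 + 2n - 1

Write P(n) = an^3 + bn^2 + cn + d. Substituting each data point gives a linear system:
  d = -1
  64a + 16b + 4c + d = -9
  125a + 25b + 5c + d = -41
  216a + 36b + 6c + d = -97
Solving the system yields a = -1, b = 3, c = 2, d = -1.
So P(n) = -n³ + 3n² + 2n - 1.
Check: P(0) = -1. ✓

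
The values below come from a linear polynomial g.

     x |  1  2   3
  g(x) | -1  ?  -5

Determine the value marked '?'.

-3

The 2 known points determine the degree-1 polynomial uniquely.
Write g(x) = ax + b. Substituting each data point gives a linear system:
  a + b = -1
  3a + b = -5
Solving the system yields a = -2, b = 1.
So g(x) = -2x + 1.
Then g(2) = -3.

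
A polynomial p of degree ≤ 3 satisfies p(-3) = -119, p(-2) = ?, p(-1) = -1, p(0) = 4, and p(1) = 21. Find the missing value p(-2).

The 4 known points determine the degree-3 polynomial uniquely.
Write p(x) = ax^3 + bx^2 + cx + d. Substituting each data point gives a linear system:
  -27a + 9b - 3c + d = -119
  -a + b - c + d = -1
  d = 4
  a + b + c + d = 21
Solving the system yields a = 6, b = 6, c = 5, d = 4.
So p(x) = 6x^3 + 6x^2 + 5x + 4.
Then p(-2) = -30.

-30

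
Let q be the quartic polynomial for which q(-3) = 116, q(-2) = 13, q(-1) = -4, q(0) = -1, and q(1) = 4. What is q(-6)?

Write q(x) = ax^4 + bx^3 + cx^2 + dx + e. Substituting each data point gives a linear system:
  81a - 27b + 9c - 3d + e = 116
  16a - 8b + 4c - 2d + e = 13
  a - b + c - d + e = -4
  e = -1
  a + b + c + d + e = 4
Solving the system yields a = 2, b = 1, c = -1, d = 3, e = -1.
So q(x) = 2x⁴ + x³ - x² + 3x - 1.
Then q(-6) = 2321.

2321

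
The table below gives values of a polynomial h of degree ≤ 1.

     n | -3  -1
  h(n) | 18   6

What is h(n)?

Write h(n) = an + b. Substituting each data point gives a linear system:
  -3a + b = 18
  -a + b = 6
Solving the system yields a = -6, b = 0.
So h(n) = -6n.
Check: h(-1) = 6. ✓

h(n) = -6n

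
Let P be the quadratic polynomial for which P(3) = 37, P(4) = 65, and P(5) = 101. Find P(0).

1

Write P(n) = an^2 + bn + c. Substituting each data point gives a linear system:
  9a + 3b + c = 37
  16a + 4b + c = 65
  25a + 5b + c = 101
Solving the system yields a = 4, b = 0, c = 1.
So P(n) = 4n^2 + 1.
Then P(0) = 1.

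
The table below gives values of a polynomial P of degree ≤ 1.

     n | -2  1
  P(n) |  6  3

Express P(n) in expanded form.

Write P(n) = an + b. Substituting each data point gives a linear system:
  -2a + b = 6
  a + b = 3
Solving the system yields a = -1, b = 4.
So P(n) = -n + 4.
Check: P(-2) = 6. ✓

P(n) = -n + 4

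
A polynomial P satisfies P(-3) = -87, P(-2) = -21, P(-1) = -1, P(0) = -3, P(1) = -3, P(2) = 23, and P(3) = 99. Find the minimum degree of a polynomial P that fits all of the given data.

Forward differences of the values at t = -3, -2, -1, 0, 1, 2, 3:
  P  : -87  -21  -1  -3  -3  23  99
  Δ  : 66  20  -2  0  26  76
  Δ^2: -46  -22  2  26  50
  Δ^3: 24  24  24  24
  Δ^4: 0  0  0
  Δ^5: 0  0
  Δ^6: 0
The third differences are constant (24) and nonzero, while all higher differences vanish, so the minimal degree is 3.

3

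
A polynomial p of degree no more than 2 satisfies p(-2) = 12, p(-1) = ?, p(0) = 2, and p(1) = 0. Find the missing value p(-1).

6

The 3 known points determine the degree-2 polynomial uniquely.
Write p(u) = au^2 + bu + c. Substituting each data point gives a linear system:
  4a - 2b + c = 12
  c = 2
  a + b + c = 0
Solving the system yields a = 1, b = -3, c = 2.
So p(u) = u^2 - 3u + 2.
Then p(-1) = 6.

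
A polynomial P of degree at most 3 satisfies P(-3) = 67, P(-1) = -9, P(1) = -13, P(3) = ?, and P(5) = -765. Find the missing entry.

On equispaced nodes a degree-3 polynomial has vanishing fourth forward difference, so
  P(-3) - 4·P(-1) + 6·P(1) - 4·P(3) + P(5) = 0.
Substituting the known values and solving for P(3):
  -4·P(3) = 740
  P(3) = -185.

-185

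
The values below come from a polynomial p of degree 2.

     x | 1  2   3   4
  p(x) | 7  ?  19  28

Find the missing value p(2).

12

The 3 known points determine the degree-2 polynomial uniquely.
Write p(x) = ax^2 + bx + c. Substituting each data point gives a linear system:
  a + b + c = 7
  9a + 3b + c = 19
  16a + 4b + c = 28
Solving the system yields a = 1, b = 2, c = 4.
So p(x) = x^2 + 2x + 4.
Then p(2) = 12.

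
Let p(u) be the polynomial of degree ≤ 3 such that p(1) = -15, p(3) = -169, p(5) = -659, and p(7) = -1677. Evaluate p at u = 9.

Using the Lagrange interpolation formula with nodes 1, 3, 5, 7:
  L_0(u) = (u - 3)(u - 5)(u - 7) / -48
  L_1(u) = (u - 1)(u - 5)(u - 7) / 16
  L_2(u) = (u - 1)(u - 3)(u - 7) / -16
  L_3(u) = (u - 1)(u - 3)(u - 5) / 48
Then p(u) = -15·L_0(u) - 169·L_1(u) - 659·L_2(u) - 1677·L_3(u).
Expanding and collecting terms gives p(u) = -4u³ - 6u² - u - 4.
Evaluating at u = 9: p(9) = -3415.

-3415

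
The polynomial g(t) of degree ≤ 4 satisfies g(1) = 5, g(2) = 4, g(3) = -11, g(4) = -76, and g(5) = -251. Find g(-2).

-76

Using the Lagrange interpolation formula with nodes 1, 2, 3, 4, 5:
  L_0(t) = (t - 2)(t - 3)(t - 4)(t - 5) / 24
  L_1(t) = (t - 1)(t - 3)(t - 4)(t - 5) / -6
  L_2(t) = (t - 1)(t - 2)(t - 4)(t - 5) / 4
  L_3(t) = (t - 1)(t - 2)(t - 3)(t - 5) / -6
  L_4(t) = (t - 1)(t - 2)(t - 3)(t - 4) / 24
Then g(t) = 5·L_0(t) + 4·L_1(t) - 11·L_2(t) - 76·L_3(t) - 251·L_4(t).
Expanding and collecting terms gives g(t) = -t⁴ + 4t³ - 6t² + 4t + 4.
Evaluating at t = -2: g(-2) = -76.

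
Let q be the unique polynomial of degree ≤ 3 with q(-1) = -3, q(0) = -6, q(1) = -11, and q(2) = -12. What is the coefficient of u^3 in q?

1

Write q(u) = au^3 + bu^2 + cu + d. Substituting each data point gives a linear system:
  -a + b - c + d = -3
  d = -6
  a + b + c + d = -11
  8a + 4b + 2c + d = -12
Solving the system yields a = 1, b = -1, c = -5, d = -6.
So q(u) = u³ - u² - 5u - 6.
The leading coefficient is 1.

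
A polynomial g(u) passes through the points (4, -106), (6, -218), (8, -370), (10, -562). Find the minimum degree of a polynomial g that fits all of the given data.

2

Forward differences of the values at u = 4, 6, 8, 10:
  g  : -106  -218  -370  -562
  Δ  : -112  -152  -192
  Δ^2: -40  -40
  Δ^3: 0
The second differences are constant (-40) and nonzero, while all higher differences vanish, so the minimal degree is 2.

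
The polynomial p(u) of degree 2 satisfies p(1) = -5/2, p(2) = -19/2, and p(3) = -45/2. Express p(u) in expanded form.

Using the Lagrange interpolation formula with nodes 1, 2, 3:
  L_0(u) = (u - 2)(u - 3) / 2
  L_1(u) = (u - 1)(u - 3) / -1
  L_2(u) = (u - 1)(u - 2) / 2
Then p(u) = -5/2·L_0(u) - 19/2·L_1(u) - 45/2·L_2(u).
Expanding and collecting terms gives p(u) = -3u² + 2u - 3/2.
Check: p(1) = -5/2. ✓

p(u) = -3u^2 + 2u - 3/2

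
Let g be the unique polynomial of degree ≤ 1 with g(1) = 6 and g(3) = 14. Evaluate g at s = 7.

Write g(s) = as + b. Substituting each data point gives a linear system:
  a + b = 6
  3a + b = 14
Solving the system yields a = 4, b = 2.
So g(s) = 4s + 2.
Then g(7) = 30.

30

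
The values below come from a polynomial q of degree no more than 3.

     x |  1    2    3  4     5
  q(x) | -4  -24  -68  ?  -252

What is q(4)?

The 4 known points determine the degree-3 polynomial uniquely.
Write q(x) = ax^3 + bx^2 + cx + d. Substituting each data point gives a linear system:
  a + b + c + d = -4
  8a + 4b + 2c + d = -24
  27a + 9b + 3c + d = -68
  125a + 25b + 5c + d = -252
Solving the system yields a = -1, b = -6, c = 5, d = -2.
So q(x) = -x^3 - 6x^2 + 5x - 2.
Then q(4) = -142.

-142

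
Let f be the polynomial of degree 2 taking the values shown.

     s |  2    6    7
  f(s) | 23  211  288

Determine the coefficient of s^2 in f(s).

Write f(s) = as^2 + bs + c. Substituting each data point gives a linear system:
  4a + 2b + c = 23
  36a + 6b + c = 211
  49a + 7b + c = 288
Solving the system yields a = 6, b = -1, c = 1.
So f(s) = 6s^2 - s + 1.
The leading coefficient is 6.

6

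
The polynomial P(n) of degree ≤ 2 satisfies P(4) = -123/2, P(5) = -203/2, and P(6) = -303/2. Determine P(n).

Write P(n) = an^2 + bn + c. Substituting each data point gives a linear system:
  16a + 4b + c = -123/2
  25a + 5b + c = -203/2
  36a + 6b + c = -303/2
Solving the system yields a = -5, b = 5, c = -3/2.
So P(n) = -5n^2 + 5n - 3/2.
Check: P(5) = -203/2. ✓

P(n) = -5n^2 + 5n - 3/2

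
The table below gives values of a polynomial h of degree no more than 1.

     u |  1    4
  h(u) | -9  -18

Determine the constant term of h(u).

-6

Write h(u) = au + b. Substituting each data point gives a linear system:
  a + b = -9
  4a + b = -18
Solving the system yields a = -3, b = -6.
So h(u) = -3u - 6.
The constant term is -6.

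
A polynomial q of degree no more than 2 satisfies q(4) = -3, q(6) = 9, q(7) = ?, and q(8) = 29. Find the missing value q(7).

18

The 3 known points determine the degree-2 polynomial uniquely.
Write q(u) = au^2 + bu + c. Substituting each data point gives a linear system:
  16a + 4b + c = -3
  36a + 6b + c = 9
  64a + 8b + c = 29
Solving the system yields a = 1, b = -4, c = -3.
So q(u) = u^2 - 4u - 3.
Then q(7) = 18.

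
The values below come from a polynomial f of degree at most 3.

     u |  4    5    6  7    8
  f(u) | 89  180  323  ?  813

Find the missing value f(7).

On equispaced nodes a degree-3 polynomial has vanishing fourth forward difference, so
  f(4) - 4·f(5) + 6·f(6) - 4·f(7) + f(8) = 0.
Substituting the known values and solving for f(7):
  -4·f(7) = -2120
  f(7) = 530.

530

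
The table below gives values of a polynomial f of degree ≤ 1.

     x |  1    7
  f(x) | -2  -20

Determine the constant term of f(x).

Write f(x) = ax + b. Substituting each data point gives a linear system:
  a + b = -2
  7a + b = -20
Solving the system yields a = -3, b = 1.
So f(x) = -3x + 1.
The constant term is 1.

1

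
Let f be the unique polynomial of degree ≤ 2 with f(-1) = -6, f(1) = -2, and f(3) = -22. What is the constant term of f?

-1

Write f(t) = at^2 + bt + c. Substituting each data point gives a linear system:
  a - b + c = -6
  a + b + c = -2
  9a + 3b + c = -22
Solving the system yields a = -3, b = 2, c = -1.
So f(t) = -3t^2 + 2t - 1.
The constant term is -1.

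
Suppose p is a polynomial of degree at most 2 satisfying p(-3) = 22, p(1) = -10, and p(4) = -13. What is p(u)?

p(u) = u^2 - 6u - 5

Write p(u) = au^2 + bu + c. Substituting each data point gives a linear system:
  9a - 3b + c = 22
  a + b + c = -10
  16a + 4b + c = -13
Solving the system yields a = 1, b = -6, c = -5.
So p(u) = u^2 - 6u - 5.
Check: p(4) = -13. ✓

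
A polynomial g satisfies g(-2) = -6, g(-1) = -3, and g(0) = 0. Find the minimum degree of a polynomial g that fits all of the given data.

1

Forward differences of the values at x = -2, -1, 0:
  g  : -6  -3  0
  Δ  : 3  3
  Δ^2: 0
The first differences are constant (3) and nonzero, while all higher differences vanish, so the minimal degree is 1.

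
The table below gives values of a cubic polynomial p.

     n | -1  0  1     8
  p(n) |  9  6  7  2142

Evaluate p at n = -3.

Using the Lagrange interpolation formula with nodes -1, 0, 1, 8:
  L_0(n) = n(n - 1)(n - 8) / -18
  L_1(n) = (n + 1)(n - 1)(n - 8) / 8
  L_2(n) = (n + 1)n(n - 8) / -14
  L_3(n) = (n + 1)n(n - 1) / 504
Then p(n) = 9·L_0(n) + 6·L_1(n) + 7·L_2(n) + 2142·L_3(n).
Expanding and collecting terms gives p(n) = 4n^3 + 2n^2 - 5n + 6.
Evaluating at n = -3: p(-3) = -69.

-69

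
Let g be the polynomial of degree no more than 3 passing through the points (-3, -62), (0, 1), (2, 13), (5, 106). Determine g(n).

Using the Lagrange interpolation formula with nodes -3, 0, 2, 5:
  L_0(n) = n(n - 2)(n - 5) / -120
  L_1(n) = (n + 3)(n - 2)(n - 5) / 30
  L_2(n) = (n + 3)n(n - 5) / -30
  L_3(n) = (n + 3)n(n - 2) / 120
Then g(n) = -62·L_0(n) + 1·L_1(n) + 13·L_2(n) + 106·L_3(n).
Expanding and collecting terms gives g(n) = n³ - 2n² + 6n + 1.
Check: g(5) = 106. ✓

g(n) = n^3 - 2n^2 + 6n + 1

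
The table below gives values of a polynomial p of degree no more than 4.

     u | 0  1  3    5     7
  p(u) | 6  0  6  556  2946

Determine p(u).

p(u) = 2u^4 - 5u^3 - 3u^2 + 6

Using the Lagrange interpolation formula with nodes 0, 1, 3, 5, 7:
  L_0(u) = (u - 1)(u - 3)(u - 5)(u - 7) / 105
  L_1(u) = u(u - 3)(u - 5)(u - 7) / -48
  L_2(u) = u(u - 1)(u - 5)(u - 7) / 48
  L_3(u) = u(u - 1)(u - 3)(u - 7) / -80
  L_4(u) = u(u - 1)(u - 3)(u - 5) / 336
Then p(u) = 6·L_0(u) + 0·L_1(u) + 6·L_2(u) + 556·L_3(u) + 2946·L_4(u).
Expanding and collecting terms gives p(u) = 2u^4 - 5u^3 - 3u^2 + 6.
Check: p(3) = 6. ✓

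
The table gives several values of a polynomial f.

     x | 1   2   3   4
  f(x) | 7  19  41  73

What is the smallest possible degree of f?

2

Forward differences of the values at x = 1, 2, 3, 4:
  f  : 7  19  41  73
  Δ  : 12  22  32
  Δ^2: 10  10
  Δ^3: 0
The second differences are constant (10) and nonzero, while all higher differences vanish, so the minimal degree is 2.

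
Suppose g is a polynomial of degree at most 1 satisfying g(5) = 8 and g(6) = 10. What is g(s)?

Write g(s) = as + b. Substituting each data point gives a linear system:
  5a + b = 8
  6a + b = 10
Solving the system yields a = 2, b = -2.
So g(s) = 2s - 2.
Check: g(6) = 10. ✓

g(s) = 2s - 2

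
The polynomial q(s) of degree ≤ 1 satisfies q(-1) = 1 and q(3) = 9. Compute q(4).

11

Using the Lagrange interpolation formula with nodes -1, 3:
  L_0(s) = (s - 3) / -4
  L_1(s) = (s + 1) / 4
Then q(s) = 1·L_0(s) + 9·L_1(s).
Expanding and collecting terms gives q(s) = 2s + 3.
Evaluating at s = 4: q(4) = 11.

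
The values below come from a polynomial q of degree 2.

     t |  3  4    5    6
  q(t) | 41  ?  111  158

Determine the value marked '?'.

72

On equispaced nodes a degree-2 polynomial has vanishing third forward difference, so
  - q(3) + 3·q(4) - 3·q(5) + q(6) = 0.
Substituting the known values and solving for q(4):
  3·q(4) = 216
  q(4) = 72.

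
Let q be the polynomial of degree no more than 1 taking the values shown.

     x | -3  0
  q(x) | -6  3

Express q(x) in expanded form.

q(x) = 3x + 3

Write q(x) = ax + b. Substituting each data point gives a linear system:
  -3a + b = -6
  b = 3
Solving the system yields a = 3, b = 3.
So q(x) = 3x + 3.
Check: q(0) = 3. ✓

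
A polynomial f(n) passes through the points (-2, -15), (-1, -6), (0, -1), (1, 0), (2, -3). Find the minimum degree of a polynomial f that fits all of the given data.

Forward differences of the values at n = -2, -1, 0, 1, 2:
  f  : -15  -6  -1  0  -3
  Δ  : 9  5  1  -3
  Δ^2: -4  -4  -4
  Δ^3: 0  0
  Δ^4: 0
The second differences are constant (-4) and nonzero, while all higher differences vanish, so the minimal degree is 2.

2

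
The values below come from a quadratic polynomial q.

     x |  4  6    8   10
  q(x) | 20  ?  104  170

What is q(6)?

On equispaced nodes a degree-2 polynomial has vanishing third forward difference, so
  - q(4) + 3·q(6) - 3·q(8) + q(10) = 0.
Substituting the known values and solving for q(6):
  3·q(6) = 162
  q(6) = 54.

54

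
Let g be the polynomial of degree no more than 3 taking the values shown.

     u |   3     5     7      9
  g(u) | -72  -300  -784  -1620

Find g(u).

g(u) = -2u^3 - 2u^2

Using the Lagrange interpolation formula with nodes 3, 5, 7, 9:
  L_0(u) = (u - 5)(u - 7)(u - 9) / -48
  L_1(u) = (u - 3)(u - 7)(u - 9) / 16
  L_2(u) = (u - 3)(u - 5)(u - 9) / -16
  L_3(u) = (u - 3)(u - 5)(u - 7) / 48
Then g(u) = -72·L_0(u) - 300·L_1(u) - 784·L_2(u) - 1620·L_3(u).
Expanding and collecting terms gives g(u) = -2u³ - 2u².
Check: g(9) = -1620. ✓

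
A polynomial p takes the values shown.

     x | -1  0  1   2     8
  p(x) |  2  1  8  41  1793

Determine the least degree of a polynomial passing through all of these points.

3

Divided differences on the nodes -1, 0, 1, 2, 8:
  order 0: 2  1  8  41  1793
  order 1: -1  7  33  292
  order 2: 4  13  37
  order 3: 3  3
  order 4: 0
The order-3 divided differences are all 3 (nonzero) and every higher order vanishes, so the data lies on a polynomial of degree exactly 3.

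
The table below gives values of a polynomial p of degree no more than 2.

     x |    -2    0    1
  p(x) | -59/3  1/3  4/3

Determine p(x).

Write p(x) = ax^2 + bx + c. Substituting each data point gives a linear system:
  4a - 2b + c = -59/3
  c = 1/3
  a + b + c = 4/3
Solving the system yields a = -3, b = 4, c = 1/3.
So p(x) = -3x^2 + 4x + 1/3.
Check: p(-2) = -59/3. ✓

p(x) = -3x^2 + 4x + 1/3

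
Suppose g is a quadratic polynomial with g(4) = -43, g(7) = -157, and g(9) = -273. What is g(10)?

Write g(t) = at^2 + bt + c. Substituting each data point gives a linear system:
  16a + 4b + c = -43
  49a + 7b + c = -157
  81a + 9b + c = -273
Solving the system yields a = -4, b = 6, c = -3.
So g(t) = -4t² + 6t - 3.
Then g(10) = -343.

-343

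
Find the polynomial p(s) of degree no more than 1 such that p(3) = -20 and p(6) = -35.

p(s) = -5s - 5

Using the Lagrange interpolation formula with nodes 3, 6:
  L_0(s) = (s - 6) / -3
  L_1(s) = (s - 3) / 3
Then p(s) = -20·L_0(s) - 35·L_1(s).
Expanding and collecting terms gives p(s) = -5s - 5.
Check: p(6) = -35. ✓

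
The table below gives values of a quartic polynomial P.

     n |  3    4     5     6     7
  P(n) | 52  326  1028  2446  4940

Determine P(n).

Using the Lagrange interpolation formula with nodes 3, 4, 5, 6, 7:
  L_0(n) = (n - 4)(n - 5)(n - 6)(n - 7) / 24
  L_1(n) = (n - 3)(n - 5)(n - 6)(n - 7) / -6
  L_2(n) = (n - 3)(n - 4)(n - 6)(n - 7) / 4
  L_3(n) = (n - 3)(n - 4)(n - 5)(n - 7) / -6
  L_4(n) = (n - 3)(n - 4)(n - 5)(n - 6) / 24
Then P(n) = 52·L_0(n) + 326·L_1(n) + 1028·L_2(n) + 2446·L_3(n) + 4940·L_4(n).
Expanding and collecting terms gives P(n) = 3n^4 - 6n^3 - 5n^2 + 6n - 2.
Check: P(7) = 4940. ✓

P(n) = 3n^4 - 6n^3 - 5n^2 + 6n - 2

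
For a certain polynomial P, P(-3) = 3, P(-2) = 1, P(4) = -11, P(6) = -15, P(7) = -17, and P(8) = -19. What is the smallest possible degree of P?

Divided differences on the nodes -3, -2, 4, 6, 7, 8:
  order 0: 3  1  -11  -15  -17  -19
  order 1: -2  -2  -2  -2  -2
  order 2: 0  0  0  0
  order 3: 0  0  0
  order 4: 0  0
  order 5: 0
The order-1 divided differences are all -2 (nonzero) and every higher order vanishes, so the data lies on a polynomial of degree exactly 1.

1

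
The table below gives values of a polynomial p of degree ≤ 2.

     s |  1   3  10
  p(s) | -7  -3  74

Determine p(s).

Using the Lagrange interpolation formula with nodes 1, 3, 10:
  L_0(s) = (s - 3)(s - 10) / 18
  L_1(s) = (s - 1)(s - 10) / -14
  L_2(s) = (s - 1)(s - 3) / 63
Then p(s) = -7·L_0(s) - 3·L_1(s) + 74·L_2(s).
Expanding and collecting terms gives p(s) = s² - 2s - 6.
Check: p(3) = -3. ✓

p(s) = s^2 - 2s - 6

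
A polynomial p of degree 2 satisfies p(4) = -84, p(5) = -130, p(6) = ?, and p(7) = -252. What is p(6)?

-186

The 3 known points determine the degree-2 polynomial uniquely.
Write p(s) = as^2 + bs + c. Substituting each data point gives a linear system:
  16a + 4b + c = -84
  25a + 5b + c = -130
  49a + 7b + c = -252
Solving the system yields a = -5, b = -1, c = 0.
So p(s) = -5s^2 - s.
Then p(6) = -186.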